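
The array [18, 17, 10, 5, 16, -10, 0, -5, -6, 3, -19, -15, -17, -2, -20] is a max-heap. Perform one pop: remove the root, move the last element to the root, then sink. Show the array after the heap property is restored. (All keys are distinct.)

remove root 18; move last element -20 to root → [-20, 17, 10, 5, 16, -10, 0, -5, -6, 3, -19, -15, -17, -2]
-20 vs larger child 17 at index 1, swap → [17, -20, 10, 5, 16, -10, 0, -5, -6, 3, -19, -15, -17, -2]
-20 vs larger child 16 at index 4, swap → [17, 16, 10, 5, -20, -10, 0, -5, -6, 3, -19, -15, -17, -2]
-20 vs larger child 3 at index 9, swap → [17, 16, 10, 5, 3, -10, 0, -5, -6, -20, -19, -15, -17, -2]

[17, 16, 10, 5, 3, -10, 0, -5, -6, -20, -19, -15, -17, -2]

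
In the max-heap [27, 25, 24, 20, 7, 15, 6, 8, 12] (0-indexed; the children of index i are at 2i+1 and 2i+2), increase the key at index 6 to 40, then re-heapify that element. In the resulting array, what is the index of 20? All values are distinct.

set index 6 from 6 to 40 → [27, 25, 24, 20, 7, 15, 40, 8, 12]
40 > parent 24 at index 2, swap → [27, 25, 40, 20, 7, 15, 24, 8, 12]
40 > parent 27 at index 0, swap → [40, 25, 27, 20, 7, 15, 24, 8, 12]
resulting array: [40, 25, 27, 20, 7, 15, 24, 8, 12]

3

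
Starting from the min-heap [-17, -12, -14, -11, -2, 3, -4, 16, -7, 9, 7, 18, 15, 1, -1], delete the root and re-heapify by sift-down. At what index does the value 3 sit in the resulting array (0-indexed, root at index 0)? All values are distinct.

5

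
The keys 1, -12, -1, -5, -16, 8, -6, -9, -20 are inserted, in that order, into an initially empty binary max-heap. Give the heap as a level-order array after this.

[8, -5, 1, -9, -16, -1, -6, -12, -20]

Insert 1:
  append 1 at index 0 → [1] (no swap needed)
Insert -12:
  append -12 at index 1 → [1, -12] (no swap needed)
Insert -1:
  append -1 at index 2 → [1, -12, -1] (no swap needed)
Insert -5:
  append -5 at index 3 → [1, -12, -1, -5]
  -5 > parent -12 at index 1, swap → [1, -5, -1, -12]
Insert -16:
  append -16 at index 4 → [1, -5, -1, -12, -16] (no swap needed)
Insert 8:
  append 8 at index 5 → [1, -5, -1, -12, -16, 8]
  8 > parent -1 at index 2, swap → [1, -5, 8, -12, -16, -1]
  8 > parent 1 at index 0, swap → [8, -5, 1, -12, -16, -1]
Insert -6:
  append -6 at index 6 → [8, -5, 1, -12, -16, -1, -6] (no swap needed)
Insert -9:
  append -9 at index 7 → [8, -5, 1, -12, -16, -1, -6, -9]
  -9 > parent -12 at index 3, swap → [8, -5, 1, -9, -16, -1, -6, -12]
Insert -20:
  append -20 at index 8 → [8, -5, 1, -9, -16, -1, -6, -12, -20] (no swap needed)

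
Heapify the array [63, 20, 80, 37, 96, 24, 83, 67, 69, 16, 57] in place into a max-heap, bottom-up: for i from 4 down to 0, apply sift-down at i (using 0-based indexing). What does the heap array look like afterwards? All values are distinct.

[96, 69, 83, 67, 57, 24, 80, 63, 37, 16, 20]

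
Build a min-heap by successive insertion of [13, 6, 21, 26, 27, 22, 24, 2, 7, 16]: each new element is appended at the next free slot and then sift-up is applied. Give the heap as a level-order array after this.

[2, 6, 21, 7, 16, 22, 24, 26, 13, 27]

Insert 13:
  append 13 at index 0 → [13] (no swap needed)
Insert 6:
  append 6 at index 1 → [13, 6]
  6 < parent 13 at index 0, swap → [6, 13]
Insert 21:
  append 21 at index 2 → [6, 13, 21] (no swap needed)
Insert 26:
  append 26 at index 3 → [6, 13, 21, 26] (no swap needed)
Insert 27:
  append 27 at index 4 → [6, 13, 21, 26, 27] (no swap needed)
Insert 22:
  append 22 at index 5 → [6, 13, 21, 26, 27, 22] (no swap needed)
Insert 24:
  append 24 at index 6 → [6, 13, 21, 26, 27, 22, 24] (no swap needed)
Insert 2:
  append 2 at index 7 → [6, 13, 21, 26, 27, 22, 24, 2]
  2 < parent 26 at index 3, swap → [6, 13, 21, 2, 27, 22, 24, 26]
  2 < parent 13 at index 1, swap → [6, 2, 21, 13, 27, 22, 24, 26]
  2 < parent 6 at index 0, swap → [2, 6, 21, 13, 27, 22, 24, 26]
Insert 7:
  append 7 at index 8 → [2, 6, 21, 13, 27, 22, 24, 26, 7]
  7 < parent 13 at index 3, swap → [2, 6, 21, 7, 27, 22, 24, 26, 13]
Insert 16:
  append 16 at index 9 → [2, 6, 21, 7, 27, 22, 24, 26, 13, 16]
  16 < parent 27 at index 4, swap → [2, 6, 21, 7, 16, 22, 24, 26, 13, 27]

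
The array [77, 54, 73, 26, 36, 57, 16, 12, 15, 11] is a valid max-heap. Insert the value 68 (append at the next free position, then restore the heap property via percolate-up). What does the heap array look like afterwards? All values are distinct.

[77, 68, 73, 26, 54, 57, 16, 12, 15, 11, 36]

append 68 at index 10 → [77, 54, 73, 26, 36, 57, 16, 12, 15, 11, 68]
68 > parent 36 at index 4, swap → [77, 54, 73, 26, 68, 57, 16, 12, 15, 11, 36]
68 > parent 54 at index 1, swap → [77, 68, 73, 26, 54, 57, 16, 12, 15, 11, 36]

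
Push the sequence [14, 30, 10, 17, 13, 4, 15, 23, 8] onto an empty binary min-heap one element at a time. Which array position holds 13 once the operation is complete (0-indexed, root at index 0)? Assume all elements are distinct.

Insert 14:
  append 14 at index 0 → [14] (no swap needed)
Insert 30:
  append 30 at index 1 → [14, 30] (no swap needed)
Insert 10:
  append 10 at index 2 → [14, 30, 10]
  10 < parent 14 at index 0, swap → [10, 30, 14]
Insert 17:
  append 17 at index 3 → [10, 30, 14, 17]
  17 < parent 30 at index 1, swap → [10, 17, 14, 30]
Insert 13:
  append 13 at index 4 → [10, 17, 14, 30, 13]
  13 < parent 17 at index 1, swap → [10, 13, 14, 30, 17]
Insert 4:
  append 4 at index 5 → [10, 13, 14, 30, 17, 4]
  4 < parent 14 at index 2, swap → [10, 13, 4, 30, 17, 14]
  4 < parent 10 at index 0, swap → [4, 13, 10, 30, 17, 14]
Insert 15:
  append 15 at index 6 → [4, 13, 10, 30, 17, 14, 15] (no swap needed)
Insert 23:
  append 23 at index 7 → [4, 13, 10, 30, 17, 14, 15, 23]
  23 < parent 30 at index 3, swap → [4, 13, 10, 23, 17, 14, 15, 30]
Insert 8:
  append 8 at index 8 → [4, 13, 10, 23, 17, 14, 15, 30, 8]
  8 < parent 23 at index 3, swap → [4, 13, 10, 8, 17, 14, 15, 30, 23]
  8 < parent 13 at index 1, swap → [4, 8, 10, 13, 17, 14, 15, 30, 23]
resulting array: [4, 8, 10, 13, 17, 14, 15, 30, 23]

3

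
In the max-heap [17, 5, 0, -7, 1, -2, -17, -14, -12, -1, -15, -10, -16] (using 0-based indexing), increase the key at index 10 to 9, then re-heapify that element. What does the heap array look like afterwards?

set index 10 from -15 to 9 → [17, 5, 0, -7, 1, -2, -17, -14, -12, -1, 9, -10, -16]
9 > parent 1 at index 4, swap → [17, 5, 0, -7, 9, -2, -17, -14, -12, -1, 1, -10, -16]
9 > parent 5 at index 1, swap → [17, 9, 0, -7, 5, -2, -17, -14, -12, -1, 1, -10, -16]

[17, 9, 0, -7, 5, -2, -17, -14, -12, -1, 1, -10, -16]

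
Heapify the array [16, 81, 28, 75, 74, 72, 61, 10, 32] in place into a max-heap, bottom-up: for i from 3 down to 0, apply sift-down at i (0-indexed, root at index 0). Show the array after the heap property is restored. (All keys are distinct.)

[81, 75, 72, 32, 74, 28, 61, 10, 16]

sift down from index 3: already satisfies heap property
sift down from index 2:
  28 vs larger child 72 at index 5, swap → [16, 81, 72, 75, 74, 28, 61, 10, 32]
sift down from index 1: already satisfies heap property
sift down from index 0:
  16 vs larger child 81 at index 1, swap → [81, 16, 72, 75, 74, 28, 61, 10, 32]
  16 vs larger child 75 at index 3, swap → [81, 75, 72, 16, 74, 28, 61, 10, 32]
  16 vs larger child 32 at index 8, swap → [81, 75, 72, 32, 74, 28, 61, 10, 16]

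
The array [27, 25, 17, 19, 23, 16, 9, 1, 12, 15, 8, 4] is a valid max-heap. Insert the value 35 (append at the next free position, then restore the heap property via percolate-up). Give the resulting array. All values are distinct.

[35, 25, 27, 19, 23, 17, 9, 1, 12, 15, 8, 4, 16]

append 35 at index 12 → [27, 25, 17, 19, 23, 16, 9, 1, 12, 15, 8, 4, 35]
35 > parent 16 at index 5, swap → [27, 25, 17, 19, 23, 35, 9, 1, 12, 15, 8, 4, 16]
35 > parent 17 at index 2, swap → [27, 25, 35, 19, 23, 17, 9, 1, 12, 15, 8, 4, 16]
35 > parent 27 at index 0, swap → [35, 25, 27, 19, 23, 17, 9, 1, 12, 15, 8, 4, 16]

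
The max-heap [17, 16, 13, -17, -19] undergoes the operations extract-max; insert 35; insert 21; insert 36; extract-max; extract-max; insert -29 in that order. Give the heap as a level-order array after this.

[21, 16, 13, -19, -17, -29]

extract-max → returns 17:
  remove root 17; move last element -19 to root → [-19, 16, 13, -17]
  -19 vs larger child 16 at index 1, swap → [16, -19, 13, -17]
  -19 vs only child -17 at index 3, swap → [16, -17, 13, -19]
insert 35:
  append 35 at index 4 → [16, -17, 13, -19, 35]
  35 > parent -17 at index 1, swap → [16, 35, 13, -19, -17]
  35 > parent 16 at index 0, swap → [35, 16, 13, -19, -17]
insert 21:
  append 21 at index 5 → [35, 16, 13, -19, -17, 21]
  21 > parent 13 at index 2, swap → [35, 16, 21, -19, -17, 13]
insert 36:
  append 36 at index 6 → [35, 16, 21, -19, -17, 13, 36]
  36 > parent 21 at index 2, swap → [35, 16, 36, -19, -17, 13, 21]
  36 > parent 35 at index 0, swap → [36, 16, 35, -19, -17, 13, 21]
extract-max → returns 36:
  remove root 36; move last element 21 to root → [21, 16, 35, -19, -17, 13]
  21 vs larger child 35 at index 2, swap → [35, 16, 21, -19, -17, 13]
extract-max → returns 35:
  remove root 35; move last element 13 to root → [13, 16, 21, -19, -17]
  13 vs larger child 21 at index 2, swap → [21, 16, 13, -19, -17]
insert -29:
  append -29 at index 5 → [21, 16, 13, -19, -17, -29] (no swap needed)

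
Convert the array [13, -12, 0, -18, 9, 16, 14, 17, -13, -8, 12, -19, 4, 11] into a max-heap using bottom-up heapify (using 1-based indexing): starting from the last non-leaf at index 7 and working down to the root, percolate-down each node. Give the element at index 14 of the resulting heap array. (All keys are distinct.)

sift down from index 7: already satisfies heap property
sift down from index 6: already satisfies heap property
sift down from index 5:
  9 vs larger child 12 at index 11, swap → [13, -12, 0, -18, 12, 16, 14, 17, -13, -8, 9, -19, 4, 11]
sift down from index 4:
  -18 vs larger child 17 at index 8, swap → [13, -12, 0, 17, 12, 16, 14, -18, -13, -8, 9, -19, 4, 11]
sift down from index 3:
  0 vs larger child 16 at index 6, swap → [13, -12, 16, 17, 12, 0, 14, -18, -13, -8, 9, -19, 4, 11]
  0 vs larger child 4 at index 13, swap → [13, -12, 16, 17, 12, 4, 14, -18, -13, -8, 9, -19, 0, 11]
sift down from index 2:
  -12 vs larger child 17 at index 4, swap → [13, 17, 16, -12, 12, 4, 14, -18, -13, -8, 9, -19, 0, 11]
sift down from index 1:
  13 vs larger child 17 at index 2, swap → [17, 13, 16, -12, 12, 4, 14, -18, -13, -8, 9, -19, 0, 11]
resulting array: [17, 13, 16, -12, 12, 4, 14, -18, -13, -8, 9, -19, 0, 11]

11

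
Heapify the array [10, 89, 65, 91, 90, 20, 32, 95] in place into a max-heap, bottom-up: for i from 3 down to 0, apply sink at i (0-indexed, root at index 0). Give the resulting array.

[95, 91, 65, 89, 90, 20, 32, 10]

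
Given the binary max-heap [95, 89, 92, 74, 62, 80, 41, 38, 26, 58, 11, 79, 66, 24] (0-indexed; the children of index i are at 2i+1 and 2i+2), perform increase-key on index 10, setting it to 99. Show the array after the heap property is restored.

[99, 95, 92, 74, 89, 80, 41, 38, 26, 58, 62, 79, 66, 24]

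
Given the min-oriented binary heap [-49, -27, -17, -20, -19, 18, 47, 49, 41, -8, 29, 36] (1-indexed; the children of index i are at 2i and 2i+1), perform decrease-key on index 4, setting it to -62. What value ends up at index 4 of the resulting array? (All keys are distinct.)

set index 4 from -20 to -62 → [-49, -27, -17, -62, -19, 18, 47, 49, 41, -8, 29, 36]
-62 < parent -27 at index 2, swap → [-49, -62, -17, -27, -19, 18, 47, 49, 41, -8, 29, 36]
-62 < parent -49 at index 1, swap → [-62, -49, -17, -27, -19, 18, 47, 49, 41, -8, 29, 36]
resulting array: [-62, -49, -17, -27, -19, 18, 47, 49, 41, -8, 29, 36]

-27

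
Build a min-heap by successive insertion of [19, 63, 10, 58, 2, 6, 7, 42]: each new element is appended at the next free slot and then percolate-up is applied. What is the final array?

[2, 10, 6, 42, 58, 19, 7, 63]

Insert 19:
  append 19 at index 0 → [19] (no swap needed)
Insert 63:
  append 63 at index 1 → [19, 63] (no swap needed)
Insert 10:
  append 10 at index 2 → [19, 63, 10]
  10 < parent 19 at index 0, swap → [10, 63, 19]
Insert 58:
  append 58 at index 3 → [10, 63, 19, 58]
  58 < parent 63 at index 1, swap → [10, 58, 19, 63]
Insert 2:
  append 2 at index 4 → [10, 58, 19, 63, 2]
  2 < parent 58 at index 1, swap → [10, 2, 19, 63, 58]
  2 < parent 10 at index 0, swap → [2, 10, 19, 63, 58]
Insert 6:
  append 6 at index 5 → [2, 10, 19, 63, 58, 6]
  6 < parent 19 at index 2, swap → [2, 10, 6, 63, 58, 19]
Insert 7:
  append 7 at index 6 → [2, 10, 6, 63, 58, 19, 7] (no swap needed)
Insert 42:
  append 42 at index 7 → [2, 10, 6, 63, 58, 19, 7, 42]
  42 < parent 63 at index 3, swap → [2, 10, 6, 42, 58, 19, 7, 63]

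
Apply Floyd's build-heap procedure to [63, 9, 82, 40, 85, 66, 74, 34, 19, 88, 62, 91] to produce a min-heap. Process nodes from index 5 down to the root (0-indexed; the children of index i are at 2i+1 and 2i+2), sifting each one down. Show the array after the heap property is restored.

[9, 19, 66, 34, 62, 82, 74, 63, 40, 88, 85, 91]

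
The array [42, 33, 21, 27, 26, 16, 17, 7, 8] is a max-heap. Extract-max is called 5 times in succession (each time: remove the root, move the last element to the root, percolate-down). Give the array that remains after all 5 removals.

[17, 8, 16, 7]

extract-max #1 returns 42:
  remove root 42; move last element 8 to root → [8, 33, 21, 27, 26, 16, 17, 7]
  8 vs larger child 33 at index 1, swap → [33, 8, 21, 27, 26, 16, 17, 7]
  8 vs larger child 27 at index 3, swap → [33, 27, 21, 8, 26, 16, 17, 7]
extract-max #2 returns 33:
  remove root 33; move last element 7 to root → [7, 27, 21, 8, 26, 16, 17]
  7 vs larger child 27 at index 1, swap → [27, 7, 21, 8, 26, 16, 17]
  7 vs larger child 26 at index 4, swap → [27, 26, 21, 8, 7, 16, 17]
extract-max #3 returns 27:
  remove root 27; move last element 17 to root → [17, 26, 21, 8, 7, 16]
  17 vs larger child 26 at index 1, swap → [26, 17, 21, 8, 7, 16]
extract-max #4 returns 26:
  remove root 26; move last element 16 to root → [16, 17, 21, 8, 7]
  16 vs larger child 21 at index 2, swap → [21, 17, 16, 8, 7]
extract-max #5 returns 21:
  remove root 21; move last element 7 to root → [7, 17, 16, 8]
  7 vs larger child 17 at index 1, swap → [17, 7, 16, 8]
  7 vs only child 8 at index 3, swap → [17, 8, 16, 7]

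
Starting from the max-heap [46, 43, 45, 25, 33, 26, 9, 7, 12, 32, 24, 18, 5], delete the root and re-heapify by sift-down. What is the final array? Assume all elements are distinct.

[45, 43, 26, 25, 33, 18, 9, 7, 12, 32, 24, 5]

remove root 46; move last element 5 to root → [5, 43, 45, 25, 33, 26, 9, 7, 12, 32, 24, 18]
5 vs larger child 45 at index 2, swap → [45, 43, 5, 25, 33, 26, 9, 7, 12, 32, 24, 18]
5 vs larger child 26 at index 5, swap → [45, 43, 26, 25, 33, 5, 9, 7, 12, 32, 24, 18]
5 vs only child 18 at index 11, swap → [45, 43, 26, 25, 33, 18, 9, 7, 12, 32, 24, 5]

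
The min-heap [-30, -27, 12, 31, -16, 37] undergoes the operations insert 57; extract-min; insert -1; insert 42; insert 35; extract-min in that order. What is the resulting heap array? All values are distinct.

[-16, 31, -1, 35, 57, 37, 12, 42]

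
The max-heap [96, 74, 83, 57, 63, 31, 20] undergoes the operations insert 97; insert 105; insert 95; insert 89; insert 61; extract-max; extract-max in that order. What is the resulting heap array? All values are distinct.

insert 97:
  append 97 at index 7 → [96, 74, 83, 57, 63, 31, 20, 97]
  97 > parent 57 at index 3, swap → [96, 74, 83, 97, 63, 31, 20, 57]
  97 > parent 74 at index 1, swap → [96, 97, 83, 74, 63, 31, 20, 57]
  97 > parent 96 at index 0, swap → [97, 96, 83, 74, 63, 31, 20, 57]
insert 105:
  append 105 at index 8 → [97, 96, 83, 74, 63, 31, 20, 57, 105]
  105 > parent 74 at index 3, swap → [97, 96, 83, 105, 63, 31, 20, 57, 74]
  105 > parent 96 at index 1, swap → [97, 105, 83, 96, 63, 31, 20, 57, 74]
  105 > parent 97 at index 0, swap → [105, 97, 83, 96, 63, 31, 20, 57, 74]
insert 95:
  append 95 at index 9 → [105, 97, 83, 96, 63, 31, 20, 57, 74, 95]
  95 > parent 63 at index 4, swap → [105, 97, 83, 96, 95, 31, 20, 57, 74, 63]
insert 89:
  append 89 at index 10 → [105, 97, 83, 96, 95, 31, 20, 57, 74, 63, 89] (no swap needed)
insert 61:
  append 61 at index 11 → [105, 97, 83, 96, 95, 31, 20, 57, 74, 63, 89, 61]
  61 > parent 31 at index 5, swap → [105, 97, 83, 96, 95, 61, 20, 57, 74, 63, 89, 31]
extract-max → returns 105:
  remove root 105; move last element 31 to root → [31, 97, 83, 96, 95, 61, 20, 57, 74, 63, 89]
  31 vs larger child 97 at index 1, swap → [97, 31, 83, 96, 95, 61, 20, 57, 74, 63, 89]
  31 vs larger child 96 at index 3, swap → [97, 96, 83, 31, 95, 61, 20, 57, 74, 63, 89]
  31 vs larger child 74 at index 8, swap → [97, 96, 83, 74, 95, 61, 20, 57, 31, 63, 89]
extract-max → returns 97:
  remove root 97; move last element 89 to root → [89, 96, 83, 74, 95, 61, 20, 57, 31, 63]
  89 vs larger child 96 at index 1, swap → [96, 89, 83, 74, 95, 61, 20, 57, 31, 63]
  89 vs larger child 95 at index 4, swap → [96, 95, 83, 74, 89, 61, 20, 57, 31, 63]

[96, 95, 83, 74, 89, 61, 20, 57, 31, 63]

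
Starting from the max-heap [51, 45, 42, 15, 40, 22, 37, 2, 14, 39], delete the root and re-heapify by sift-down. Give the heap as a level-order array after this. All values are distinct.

[45, 40, 42, 15, 39, 22, 37, 2, 14]

remove root 51; move last element 39 to root → [39, 45, 42, 15, 40, 22, 37, 2, 14]
39 vs larger child 45 at index 1, swap → [45, 39, 42, 15, 40, 22, 37, 2, 14]
39 vs larger child 40 at index 4, swap → [45, 40, 42, 15, 39, 22, 37, 2, 14]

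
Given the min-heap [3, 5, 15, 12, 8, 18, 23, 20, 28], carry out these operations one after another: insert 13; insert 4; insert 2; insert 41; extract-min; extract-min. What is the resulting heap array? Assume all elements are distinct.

[4, 5, 15, 12, 8, 18, 23, 20, 28, 13, 41]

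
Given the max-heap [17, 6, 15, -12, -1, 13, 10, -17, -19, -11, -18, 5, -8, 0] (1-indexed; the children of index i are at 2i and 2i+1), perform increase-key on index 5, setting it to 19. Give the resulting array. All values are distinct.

[19, 17, 15, -12, 6, 13, 10, -17, -19, -11, -18, 5, -8, 0]

set index 5 from -1 to 19 → [17, 6, 15, -12, 19, 13, 10, -17, -19, -11, -18, 5, -8, 0]
19 > parent 6 at index 2, swap → [17, 19, 15, -12, 6, 13, 10, -17, -19, -11, -18, 5, -8, 0]
19 > parent 17 at index 1, swap → [19, 17, 15, -12, 6, 13, 10, -17, -19, -11, -18, 5, -8, 0]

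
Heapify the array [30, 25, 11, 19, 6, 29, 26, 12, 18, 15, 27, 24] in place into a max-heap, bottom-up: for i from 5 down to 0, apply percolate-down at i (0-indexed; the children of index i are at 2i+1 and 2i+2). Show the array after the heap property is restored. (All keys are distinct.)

sift down from index 5: already satisfies heap property
sift down from index 4:
  6 vs larger child 27 at index 10, swap → [30, 25, 11, 19, 27, 29, 26, 12, 18, 15, 6, 24]
sift down from index 3: already satisfies heap property
sift down from index 2:
  11 vs larger child 29 at index 5, swap → [30, 25, 29, 19, 27, 11, 26, 12, 18, 15, 6, 24]
  11 vs only child 24 at index 11, swap → [30, 25, 29, 19, 27, 24, 26, 12, 18, 15, 6, 11]
sift down from index 1:
  25 vs larger child 27 at index 4, swap → [30, 27, 29, 19, 25, 24, 26, 12, 18, 15, 6, 11]
sift down from index 0: already satisfies heap property

[30, 27, 29, 19, 25, 24, 26, 12, 18, 15, 6, 11]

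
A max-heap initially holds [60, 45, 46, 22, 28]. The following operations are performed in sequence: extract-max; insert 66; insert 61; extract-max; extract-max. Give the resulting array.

extract-max → returns 60:
  remove root 60; move last element 28 to root → [28, 45, 46, 22]
  28 vs larger child 46 at index 2, swap → [46, 45, 28, 22]
insert 66:
  append 66 at index 4 → [46, 45, 28, 22, 66]
  66 > parent 45 at index 1, swap → [46, 66, 28, 22, 45]
  66 > parent 46 at index 0, swap → [66, 46, 28, 22, 45]
insert 61:
  append 61 at index 5 → [66, 46, 28, 22, 45, 61]
  61 > parent 28 at index 2, swap → [66, 46, 61, 22, 45, 28]
extract-max → returns 66:
  remove root 66; move last element 28 to root → [28, 46, 61, 22, 45]
  28 vs larger child 61 at index 2, swap → [61, 46, 28, 22, 45]
extract-max → returns 61:
  remove root 61; move last element 45 to root → [45, 46, 28, 22]
  45 vs larger child 46 at index 1, swap → [46, 45, 28, 22]

[46, 45, 28, 22]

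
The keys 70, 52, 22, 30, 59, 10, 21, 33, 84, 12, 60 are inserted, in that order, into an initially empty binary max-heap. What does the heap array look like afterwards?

Insert 70:
  append 70 at index 0 → [70] (no swap needed)
Insert 52:
  append 52 at index 1 → [70, 52] (no swap needed)
Insert 22:
  append 22 at index 2 → [70, 52, 22] (no swap needed)
Insert 30:
  append 30 at index 3 → [70, 52, 22, 30] (no swap needed)
Insert 59:
  append 59 at index 4 → [70, 52, 22, 30, 59]
  59 > parent 52 at index 1, swap → [70, 59, 22, 30, 52]
Insert 10:
  append 10 at index 5 → [70, 59, 22, 30, 52, 10] (no swap needed)
Insert 21:
  append 21 at index 6 → [70, 59, 22, 30, 52, 10, 21] (no swap needed)
Insert 33:
  append 33 at index 7 → [70, 59, 22, 30, 52, 10, 21, 33]
  33 > parent 30 at index 3, swap → [70, 59, 22, 33, 52, 10, 21, 30]
Insert 84:
  append 84 at index 8 → [70, 59, 22, 33, 52, 10, 21, 30, 84]
  84 > parent 33 at index 3, swap → [70, 59, 22, 84, 52, 10, 21, 30, 33]
  84 > parent 59 at index 1, swap → [70, 84, 22, 59, 52, 10, 21, 30, 33]
  84 > parent 70 at index 0, swap → [84, 70, 22, 59, 52, 10, 21, 30, 33]
Insert 12:
  append 12 at index 9 → [84, 70, 22, 59, 52, 10, 21, 30, 33, 12] (no swap needed)
Insert 60:
  append 60 at index 10 → [84, 70, 22, 59, 52, 10, 21, 30, 33, 12, 60]
  60 > parent 52 at index 4, swap → [84, 70, 22, 59, 60, 10, 21, 30, 33, 12, 52]

[84, 70, 22, 59, 60, 10, 21, 30, 33, 12, 52]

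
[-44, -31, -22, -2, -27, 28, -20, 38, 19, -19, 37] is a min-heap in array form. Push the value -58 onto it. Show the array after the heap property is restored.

[-58, -31, -44, -2, -27, -22, -20, 38, 19, -19, 37, 28]

append -58 at index 11 → [-44, -31, -22, -2, -27, 28, -20, 38, 19, -19, 37, -58]
-58 < parent 28 at index 5, swap → [-44, -31, -22, -2, -27, -58, -20, 38, 19, -19, 37, 28]
-58 < parent -22 at index 2, swap → [-44, -31, -58, -2, -27, -22, -20, 38, 19, -19, 37, 28]
-58 < parent -44 at index 0, swap → [-58, -31, -44, -2, -27, -22, -20, 38, 19, -19, 37, 28]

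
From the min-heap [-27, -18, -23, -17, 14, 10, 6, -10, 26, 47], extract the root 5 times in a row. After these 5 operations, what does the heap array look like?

[6, 14, 10, 26, 47]

extract-min #1 returns -27:
  remove root -27; move last element 47 to root → [47, -18, -23, -17, 14, 10, 6, -10, 26]
  47 vs smaller child -23 at index 2, swap → [-23, -18, 47, -17, 14, 10, 6, -10, 26]
  47 vs smaller child 6 at index 6, swap → [-23, -18, 6, -17, 14, 10, 47, -10, 26]
extract-min #2 returns -23:
  remove root -23; move last element 26 to root → [26, -18, 6, -17, 14, 10, 47, -10]
  26 vs smaller child -18 at index 1, swap → [-18, 26, 6, -17, 14, 10, 47, -10]
  26 vs smaller child -17 at index 3, swap → [-18, -17, 6, 26, 14, 10, 47, -10]
  26 vs only child -10 at index 7, swap → [-18, -17, 6, -10, 14, 10, 47, 26]
extract-min #3 returns -18:
  remove root -18; move last element 26 to root → [26, -17, 6, -10, 14, 10, 47]
  26 vs smaller child -17 at index 1, swap → [-17, 26, 6, -10, 14, 10, 47]
  26 vs smaller child -10 at index 3, swap → [-17, -10, 6, 26, 14, 10, 47]
extract-min #4 returns -17:
  remove root -17; move last element 47 to root → [47, -10, 6, 26, 14, 10]
  47 vs smaller child -10 at index 1, swap → [-10, 47, 6, 26, 14, 10]
  47 vs smaller child 14 at index 4, swap → [-10, 14, 6, 26, 47, 10]
extract-min #5 returns -10:
  remove root -10; move last element 10 to root → [10, 14, 6, 26, 47]
  10 vs smaller child 6 at index 2, swap → [6, 14, 10, 26, 47]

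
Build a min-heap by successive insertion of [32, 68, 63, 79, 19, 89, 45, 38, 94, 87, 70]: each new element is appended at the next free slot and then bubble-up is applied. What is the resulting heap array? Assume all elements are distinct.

[19, 32, 45, 38, 68, 89, 63, 79, 94, 87, 70]

Insert 32:
  append 32 at index 0 → [32] (no swap needed)
Insert 68:
  append 68 at index 1 → [32, 68] (no swap needed)
Insert 63:
  append 63 at index 2 → [32, 68, 63] (no swap needed)
Insert 79:
  append 79 at index 3 → [32, 68, 63, 79] (no swap needed)
Insert 19:
  append 19 at index 4 → [32, 68, 63, 79, 19]
  19 < parent 68 at index 1, swap → [32, 19, 63, 79, 68]
  19 < parent 32 at index 0, swap → [19, 32, 63, 79, 68]
Insert 89:
  append 89 at index 5 → [19, 32, 63, 79, 68, 89] (no swap needed)
Insert 45:
  append 45 at index 6 → [19, 32, 63, 79, 68, 89, 45]
  45 < parent 63 at index 2, swap → [19, 32, 45, 79, 68, 89, 63]
Insert 38:
  append 38 at index 7 → [19, 32, 45, 79, 68, 89, 63, 38]
  38 < parent 79 at index 3, swap → [19, 32, 45, 38, 68, 89, 63, 79]
Insert 94:
  append 94 at index 8 → [19, 32, 45, 38, 68, 89, 63, 79, 94] (no swap needed)
Insert 87:
  append 87 at index 9 → [19, 32, 45, 38, 68, 89, 63, 79, 94, 87] (no swap needed)
Insert 70:
  append 70 at index 10 → [19, 32, 45, 38, 68, 89, 63, 79, 94, 87, 70] (no swap needed)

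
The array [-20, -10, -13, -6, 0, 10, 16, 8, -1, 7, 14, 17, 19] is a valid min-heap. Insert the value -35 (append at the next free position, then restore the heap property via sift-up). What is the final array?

[-35, -10, -20, -6, 0, 10, -13, 8, -1, 7, 14, 17, 19, 16]

append -35 at index 13 → [-20, -10, -13, -6, 0, 10, 16, 8, -1, 7, 14, 17, 19, -35]
-35 < parent 16 at index 6, swap → [-20, -10, -13, -6, 0, 10, -35, 8, -1, 7, 14, 17, 19, 16]
-35 < parent -13 at index 2, swap → [-20, -10, -35, -6, 0, 10, -13, 8, -1, 7, 14, 17, 19, 16]
-35 < parent -20 at index 0, swap → [-35, -10, -20, -6, 0, 10, -13, 8, -1, 7, 14, 17, 19, 16]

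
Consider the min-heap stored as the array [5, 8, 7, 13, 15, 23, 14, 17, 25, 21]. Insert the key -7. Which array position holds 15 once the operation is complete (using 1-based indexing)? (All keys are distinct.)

11

append -7 at index 11 → [5, 8, 7, 13, 15, 23, 14, 17, 25, 21, -7]
-7 < parent 15 at index 5, swap → [5, 8, 7, 13, -7, 23, 14, 17, 25, 21, 15]
-7 < parent 8 at index 2, swap → [5, -7, 7, 13, 8, 23, 14, 17, 25, 21, 15]
-7 < parent 5 at index 1, swap → [-7, 5, 7, 13, 8, 23, 14, 17, 25, 21, 15]
resulting array: [-7, 5, 7, 13, 8, 23, 14, 17, 25, 21, 15]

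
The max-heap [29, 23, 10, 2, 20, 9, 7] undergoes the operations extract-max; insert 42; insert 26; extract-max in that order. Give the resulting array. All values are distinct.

extract-max → returns 29:
  remove root 29; move last element 7 to root → [7, 23, 10, 2, 20, 9]
  7 vs larger child 23 at index 1, swap → [23, 7, 10, 2, 20, 9]
  7 vs larger child 20 at index 4, swap → [23, 20, 10, 2, 7, 9]
insert 42:
  append 42 at index 6 → [23, 20, 10, 2, 7, 9, 42]
  42 > parent 10 at index 2, swap → [23, 20, 42, 2, 7, 9, 10]
  42 > parent 23 at index 0, swap → [42, 20, 23, 2, 7, 9, 10]
insert 26:
  append 26 at index 7 → [42, 20, 23, 2, 7, 9, 10, 26]
  26 > parent 2 at index 3, swap → [42, 20, 23, 26, 7, 9, 10, 2]
  26 > parent 20 at index 1, swap → [42, 26, 23, 20, 7, 9, 10, 2]
extract-max → returns 42:
  remove root 42; move last element 2 to root → [2, 26, 23, 20, 7, 9, 10]
  2 vs larger child 26 at index 1, swap → [26, 2, 23, 20, 7, 9, 10]
  2 vs larger child 20 at index 3, swap → [26, 20, 23, 2, 7, 9, 10]

[26, 20, 23, 2, 7, 9, 10]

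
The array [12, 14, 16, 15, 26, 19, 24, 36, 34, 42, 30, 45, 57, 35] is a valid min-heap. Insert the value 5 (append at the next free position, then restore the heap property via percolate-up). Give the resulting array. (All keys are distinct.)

[5, 14, 12, 15, 26, 19, 16, 36, 34, 42, 30, 45, 57, 35, 24]

append 5 at index 14 → [12, 14, 16, 15, 26, 19, 24, 36, 34, 42, 30, 45, 57, 35, 5]
5 < parent 24 at index 6, swap → [12, 14, 16, 15, 26, 19, 5, 36, 34, 42, 30, 45, 57, 35, 24]
5 < parent 16 at index 2, swap → [12, 14, 5, 15, 26, 19, 16, 36, 34, 42, 30, 45, 57, 35, 24]
5 < parent 12 at index 0, swap → [5, 14, 12, 15, 26, 19, 16, 36, 34, 42, 30, 45, 57, 35, 24]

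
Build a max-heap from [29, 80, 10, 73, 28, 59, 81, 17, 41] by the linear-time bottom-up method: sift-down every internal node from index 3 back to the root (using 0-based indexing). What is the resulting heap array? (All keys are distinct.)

[81, 80, 59, 73, 28, 29, 10, 17, 41]

sift down from index 3: already satisfies heap property
sift down from index 2:
  10 vs larger child 81 at index 6, swap → [29, 80, 81, 73, 28, 59, 10, 17, 41]
sift down from index 1: already satisfies heap property
sift down from index 0:
  29 vs larger child 81 at index 2, swap → [81, 80, 29, 73, 28, 59, 10, 17, 41]
  29 vs larger child 59 at index 5, swap → [81, 80, 59, 73, 28, 29, 10, 17, 41]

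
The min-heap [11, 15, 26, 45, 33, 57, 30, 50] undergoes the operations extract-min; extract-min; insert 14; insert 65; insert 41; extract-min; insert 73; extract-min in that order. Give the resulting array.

extract-min → returns 11:
  remove root 11; move last element 50 to root → [50, 15, 26, 45, 33, 57, 30]
  50 vs smaller child 15 at index 1, swap → [15, 50, 26, 45, 33, 57, 30]
  50 vs smaller child 33 at index 4, swap → [15, 33, 26, 45, 50, 57, 30]
extract-min → returns 15:
  remove root 15; move last element 30 to root → [30, 33, 26, 45, 50, 57]
  30 vs smaller child 26 at index 2, swap → [26, 33, 30, 45, 50, 57]
insert 14:
  append 14 at index 6 → [26, 33, 30, 45, 50, 57, 14]
  14 < parent 30 at index 2, swap → [26, 33, 14, 45, 50, 57, 30]
  14 < parent 26 at index 0, swap → [14, 33, 26, 45, 50, 57, 30]
insert 65:
  append 65 at index 7 → [14, 33, 26, 45, 50, 57, 30, 65] (no swap needed)
insert 41:
  append 41 at index 8 → [14, 33, 26, 45, 50, 57, 30, 65, 41]
  41 < parent 45 at index 3, swap → [14, 33, 26, 41, 50, 57, 30, 65, 45]
extract-min → returns 14:
  remove root 14; move last element 45 to root → [45, 33, 26, 41, 50, 57, 30, 65]
  45 vs smaller child 26 at index 2, swap → [26, 33, 45, 41, 50, 57, 30, 65]
  45 vs smaller child 30 at index 6, swap → [26, 33, 30, 41, 50, 57, 45, 65]
insert 73:
  append 73 at index 8 → [26, 33, 30, 41, 50, 57, 45, 65, 73] (no swap needed)
extract-min → returns 26:
  remove root 26; move last element 73 to root → [73, 33, 30, 41, 50, 57, 45, 65]
  73 vs smaller child 30 at index 2, swap → [30, 33, 73, 41, 50, 57, 45, 65]
  73 vs smaller child 45 at index 6, swap → [30, 33, 45, 41, 50, 57, 73, 65]

[30, 33, 45, 41, 50, 57, 73, 65]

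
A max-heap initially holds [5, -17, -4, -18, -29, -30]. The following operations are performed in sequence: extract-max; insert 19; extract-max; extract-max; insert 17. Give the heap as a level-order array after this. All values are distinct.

[17, -17, -30, -29, -18]

extract-max → returns 5:
  remove root 5; move last element -30 to root → [-30, -17, -4, -18, -29]
  -30 vs larger child -4 at index 2, swap → [-4, -17, -30, -18, -29]
insert 19:
  append 19 at index 5 → [-4, -17, -30, -18, -29, 19]
  19 > parent -30 at index 2, swap → [-4, -17, 19, -18, -29, -30]
  19 > parent -4 at index 0, swap → [19, -17, -4, -18, -29, -30]
extract-max → returns 19:
  remove root 19; move last element -30 to root → [-30, -17, -4, -18, -29]
  -30 vs larger child -4 at index 2, swap → [-4, -17, -30, -18, -29]
extract-max → returns -4:
  remove root -4; move last element -29 to root → [-29, -17, -30, -18]
  -29 vs larger child -17 at index 1, swap → [-17, -29, -30, -18]
  -29 vs only child -18 at index 3, swap → [-17, -18, -30, -29]
insert 17:
  append 17 at index 4 → [-17, -18, -30, -29, 17]
  17 > parent -18 at index 1, swap → [-17, 17, -30, -29, -18]
  17 > parent -17 at index 0, swap → [17, -17, -30, -29, -18]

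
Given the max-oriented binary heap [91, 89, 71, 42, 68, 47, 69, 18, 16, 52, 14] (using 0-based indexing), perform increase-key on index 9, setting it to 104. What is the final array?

[104, 91, 71, 42, 89, 47, 69, 18, 16, 68, 14]

set index 9 from 52 to 104 → [91, 89, 71, 42, 68, 47, 69, 18, 16, 104, 14]
104 > parent 68 at index 4, swap → [91, 89, 71, 42, 104, 47, 69, 18, 16, 68, 14]
104 > parent 89 at index 1, swap → [91, 104, 71, 42, 89, 47, 69, 18, 16, 68, 14]
104 > parent 91 at index 0, swap → [104, 91, 71, 42, 89, 47, 69, 18, 16, 68, 14]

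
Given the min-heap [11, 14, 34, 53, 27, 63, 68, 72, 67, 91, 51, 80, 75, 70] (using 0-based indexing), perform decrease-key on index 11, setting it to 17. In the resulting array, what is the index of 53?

set index 11 from 80 to 17 → [11, 14, 34, 53, 27, 63, 68, 72, 67, 91, 51, 17, 75, 70]
17 < parent 63 at index 5, swap → [11, 14, 34, 53, 27, 17, 68, 72, 67, 91, 51, 63, 75, 70]
17 < parent 34 at index 2, swap → [11, 14, 17, 53, 27, 34, 68, 72, 67, 91, 51, 63, 75, 70]
resulting array: [11, 14, 17, 53, 27, 34, 68, 72, 67, 91, 51, 63, 75, 70]

3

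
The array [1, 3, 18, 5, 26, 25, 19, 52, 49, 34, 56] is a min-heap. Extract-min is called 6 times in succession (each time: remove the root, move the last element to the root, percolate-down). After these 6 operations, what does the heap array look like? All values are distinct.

extract-min #1 returns 1:
  remove root 1; move last element 56 to root → [56, 3, 18, 5, 26, 25, 19, 52, 49, 34]
  56 vs smaller child 3 at index 1, swap → [3, 56, 18, 5, 26, 25, 19, 52, 49, 34]
  56 vs smaller child 5 at index 3, swap → [3, 5, 18, 56, 26, 25, 19, 52, 49, 34]
  56 vs smaller child 49 at index 8, swap → [3, 5, 18, 49, 26, 25, 19, 52, 56, 34]
extract-min #2 returns 3:
  remove root 3; move last element 34 to root → [34, 5, 18, 49, 26, 25, 19, 52, 56]
  34 vs smaller child 5 at index 1, swap → [5, 34, 18, 49, 26, 25, 19, 52, 56]
  34 vs smaller child 26 at index 4, swap → [5, 26, 18, 49, 34, 25, 19, 52, 56]
extract-min #3 returns 5:
  remove root 5; move last element 56 to root → [56, 26, 18, 49, 34, 25, 19, 52]
  56 vs smaller child 18 at index 2, swap → [18, 26, 56, 49, 34, 25, 19, 52]
  56 vs smaller child 19 at index 6, swap → [18, 26, 19, 49, 34, 25, 56, 52]
extract-min #4 returns 18:
  remove root 18; move last element 52 to root → [52, 26, 19, 49, 34, 25, 56]
  52 vs smaller child 19 at index 2, swap → [19, 26, 52, 49, 34, 25, 56]
  52 vs smaller child 25 at index 5, swap → [19, 26, 25, 49, 34, 52, 56]
extract-min #5 returns 19:
  remove root 19; move last element 56 to root → [56, 26, 25, 49, 34, 52]
  56 vs smaller child 25 at index 2, swap → [25, 26, 56, 49, 34, 52]
  56 vs only child 52 at index 5, swap → [25, 26, 52, 49, 34, 56]
extract-min #6 returns 25:
  remove root 25; move last element 56 to root → [56, 26, 52, 49, 34]
  56 vs smaller child 26 at index 1, swap → [26, 56, 52, 49, 34]
  56 vs smaller child 34 at index 4, swap → [26, 34, 52, 49, 56]

[26, 34, 52, 49, 56]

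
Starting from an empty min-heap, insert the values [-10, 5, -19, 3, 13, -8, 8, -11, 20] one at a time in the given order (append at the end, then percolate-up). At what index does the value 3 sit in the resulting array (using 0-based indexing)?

3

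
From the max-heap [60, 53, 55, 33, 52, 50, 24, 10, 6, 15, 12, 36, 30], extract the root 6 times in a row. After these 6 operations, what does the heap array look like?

[33, 30, 24, 12, 10, 15, 6]

extract-max #1 returns 60:
  remove root 60; move last element 30 to root → [30, 53, 55, 33, 52, 50, 24, 10, 6, 15, 12, 36]
  30 vs larger child 55 at index 2, swap → [55, 53, 30, 33, 52, 50, 24, 10, 6, 15, 12, 36]
  30 vs larger child 50 at index 5, swap → [55, 53, 50, 33, 52, 30, 24, 10, 6, 15, 12, 36]
  30 vs only child 36 at index 11, swap → [55, 53, 50, 33, 52, 36, 24, 10, 6, 15, 12, 30]
extract-max #2 returns 55:
  remove root 55; move last element 30 to root → [30, 53, 50, 33, 52, 36, 24, 10, 6, 15, 12]
  30 vs larger child 53 at index 1, swap → [53, 30, 50, 33, 52, 36, 24, 10, 6, 15, 12]
  30 vs larger child 52 at index 4, swap → [53, 52, 50, 33, 30, 36, 24, 10, 6, 15, 12]
extract-max #3 returns 53:
  remove root 53; move last element 12 to root → [12, 52, 50, 33, 30, 36, 24, 10, 6, 15]
  12 vs larger child 52 at index 1, swap → [52, 12, 50, 33, 30, 36, 24, 10, 6, 15]
  12 vs larger child 33 at index 3, swap → [52, 33, 50, 12, 30, 36, 24, 10, 6, 15]
extract-max #4 returns 52:
  remove root 52; move last element 15 to root → [15, 33, 50, 12, 30, 36, 24, 10, 6]
  15 vs larger child 50 at index 2, swap → [50, 33, 15, 12, 30, 36, 24, 10, 6]
  15 vs larger child 36 at index 5, swap → [50, 33, 36, 12, 30, 15, 24, 10, 6]
extract-max #5 returns 50:
  remove root 50; move last element 6 to root → [6, 33, 36, 12, 30, 15, 24, 10]
  6 vs larger child 36 at index 2, swap → [36, 33, 6, 12, 30, 15, 24, 10]
  6 vs larger child 24 at index 6, swap → [36, 33, 24, 12, 30, 15, 6, 10]
extract-max #6 returns 36:
  remove root 36; move last element 10 to root → [10, 33, 24, 12, 30, 15, 6]
  10 vs larger child 33 at index 1, swap → [33, 10, 24, 12, 30, 15, 6]
  10 vs larger child 30 at index 4, swap → [33, 30, 24, 12, 10, 15, 6]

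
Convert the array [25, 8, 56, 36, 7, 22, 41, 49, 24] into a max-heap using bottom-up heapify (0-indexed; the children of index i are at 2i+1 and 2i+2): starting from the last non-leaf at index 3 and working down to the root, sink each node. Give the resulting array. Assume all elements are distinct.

[56, 49, 41, 36, 7, 22, 25, 8, 24]

sift down from index 3:
  36 vs larger child 49 at index 7, swap → [25, 8, 56, 49, 7, 22, 41, 36, 24]
sift down from index 2: already satisfies heap property
sift down from index 1:
  8 vs larger child 49 at index 3, swap → [25, 49, 56, 8, 7, 22, 41, 36, 24]
  8 vs larger child 36 at index 7, swap → [25, 49, 56, 36, 7, 22, 41, 8, 24]
sift down from index 0:
  25 vs larger child 56 at index 2, swap → [56, 49, 25, 36, 7, 22, 41, 8, 24]
  25 vs larger child 41 at index 6, swap → [56, 49, 41, 36, 7, 22, 25, 8, 24]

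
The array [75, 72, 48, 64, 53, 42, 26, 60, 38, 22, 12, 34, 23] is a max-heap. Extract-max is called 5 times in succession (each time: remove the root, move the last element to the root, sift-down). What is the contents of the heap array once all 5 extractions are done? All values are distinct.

extract-max #1 returns 75:
  remove root 75; move last element 23 to root → [23, 72, 48, 64, 53, 42, 26, 60, 38, 22, 12, 34]
  23 vs larger child 72 at index 1, swap → [72, 23, 48, 64, 53, 42, 26, 60, 38, 22, 12, 34]
  23 vs larger child 64 at index 3, swap → [72, 64, 48, 23, 53, 42, 26, 60, 38, 22, 12, 34]
  23 vs larger child 60 at index 7, swap → [72, 64, 48, 60, 53, 42, 26, 23, 38, 22, 12, 34]
extract-max #2 returns 72:
  remove root 72; move last element 34 to root → [34, 64, 48, 60, 53, 42, 26, 23, 38, 22, 12]
  34 vs larger child 64 at index 1, swap → [64, 34, 48, 60, 53, 42, 26, 23, 38, 22, 12]
  34 vs larger child 60 at index 3, swap → [64, 60, 48, 34, 53, 42, 26, 23, 38, 22, 12]
  34 vs larger child 38 at index 8, swap → [64, 60, 48, 38, 53, 42, 26, 23, 34, 22, 12]
extract-max #3 returns 64:
  remove root 64; move last element 12 to root → [12, 60, 48, 38, 53, 42, 26, 23, 34, 22]
  12 vs larger child 60 at index 1, swap → [60, 12, 48, 38, 53, 42, 26, 23, 34, 22]
  12 vs larger child 53 at index 4, swap → [60, 53, 48, 38, 12, 42, 26, 23, 34, 22]
  12 vs only child 22 at index 9, swap → [60, 53, 48, 38, 22, 42, 26, 23, 34, 12]
extract-max #4 returns 60:
  remove root 60; move last element 12 to root → [12, 53, 48, 38, 22, 42, 26, 23, 34]
  12 vs larger child 53 at index 1, swap → [53, 12, 48, 38, 22, 42, 26, 23, 34]
  12 vs larger child 38 at index 3, swap → [53, 38, 48, 12, 22, 42, 26, 23, 34]
  12 vs larger child 34 at index 8, swap → [53, 38, 48, 34, 22, 42, 26, 23, 12]
extract-max #5 returns 53:
  remove root 53; move last element 12 to root → [12, 38, 48, 34, 22, 42, 26, 23]
  12 vs larger child 48 at index 2, swap → [48, 38, 12, 34, 22, 42, 26, 23]
  12 vs larger child 42 at index 5, swap → [48, 38, 42, 34, 22, 12, 26, 23]

[48, 38, 42, 34, 22, 12, 26, 23]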